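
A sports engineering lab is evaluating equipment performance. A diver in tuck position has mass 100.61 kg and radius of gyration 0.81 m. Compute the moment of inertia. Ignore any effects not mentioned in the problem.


I = m * k^2
I = 100.61 * 0.81^2
I = 100.61 * 0.6561 = 66.0102 kg*m^2

66.0102 kg*m^2


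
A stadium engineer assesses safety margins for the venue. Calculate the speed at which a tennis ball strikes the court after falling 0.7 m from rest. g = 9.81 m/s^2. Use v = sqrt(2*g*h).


v = sqrt(2 * g * h)
v = sqrt(2 * 9.81 * 0.7)
v = sqrt(13.734) = 3.7059 m/s

3.7059 m/s


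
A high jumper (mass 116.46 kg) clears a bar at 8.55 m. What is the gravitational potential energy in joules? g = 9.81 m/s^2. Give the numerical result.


PE = m * g * h
PE = 116.46 * 9.81 * 8.55
PE = 1142.4726 * 8.55 = 9768.1407 J

9768.1407 J


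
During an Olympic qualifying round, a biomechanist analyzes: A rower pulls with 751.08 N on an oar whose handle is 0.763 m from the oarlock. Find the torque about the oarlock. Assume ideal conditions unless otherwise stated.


tau = F * d
tau = 751.08 * 0.763
tau = 573.074 N*m

573.074 N*m


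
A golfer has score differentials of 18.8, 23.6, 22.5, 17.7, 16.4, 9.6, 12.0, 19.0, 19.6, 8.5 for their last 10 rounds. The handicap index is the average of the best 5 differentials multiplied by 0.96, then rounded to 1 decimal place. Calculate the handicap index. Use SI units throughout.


All differentials: 18.8, 23.6, 22.5, 17.7, 16.4, 9.6, 12.0, 19.0, 19.6, 8.5
Sorted: 8.5, 9.6, 12.0, 16.4, 17.7, 18.8, 19.0, 19.6, 22.5, 23.6
Best 5: 8.5, 9.6, 12.0, 16.4, 17.7
Average of best = 64.2 / 5 = 12.84
Raw index = 12.84 * 0.96 = 12.3264
Handicap index = round(12.3264, 1) = 12.3

12.3


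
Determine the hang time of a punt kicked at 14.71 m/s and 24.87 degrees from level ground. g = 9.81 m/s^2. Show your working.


T = 2*v*sin(theta)/g
sin(theta) = sin(24.87 deg) = 0.4206
T = 2*14.71*0.4206 / 9.81
T = 12.3729 / 9.81 = 1.2613 s

1.2613 s


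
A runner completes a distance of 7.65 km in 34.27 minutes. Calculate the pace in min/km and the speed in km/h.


Pace = time / distance = 34.27 min / 7.65 km = 4.4797 min/km
Speed = distance / time_in_hours = 7.65 / 0.5712 hr
Speed = 13.3936 km/h

4.4797 min/km, 13.3936 km/h


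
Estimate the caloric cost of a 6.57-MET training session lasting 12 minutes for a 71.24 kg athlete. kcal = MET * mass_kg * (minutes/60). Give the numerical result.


kcal = MET * mass * time_hr
Convert time: 12 min = 0.2 hr
kcal = 6.57 * 71.24 * 0.2
kcal = 93.6094 kcal

93.6094 kcal


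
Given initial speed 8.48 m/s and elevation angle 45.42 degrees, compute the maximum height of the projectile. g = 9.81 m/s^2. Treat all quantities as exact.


H = (v*sin(theta))^2 / (2*g)
vy = v*sin(theta) = 8.48 * sin(45.42 deg) = 6.0401 m/s
H = vy^2 / (2*g) = 36.4823 / (2*9.81)
H = 36.4823 / 19.62 = 1.8594 m

1.8594 m


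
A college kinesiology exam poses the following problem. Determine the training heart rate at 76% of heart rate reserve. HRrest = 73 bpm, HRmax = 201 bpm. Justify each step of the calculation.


Target = HRrest + pct*(HRmax - HRrest)
Heart rate reserve = HRmax - HRrest = 201 - 73 = 128 bpm
Fraction = 76% = 0.76
Target = 73 + 0.76 * 128
Target = 73 + 97.28 = 170.28 bpm

170.28 bpm


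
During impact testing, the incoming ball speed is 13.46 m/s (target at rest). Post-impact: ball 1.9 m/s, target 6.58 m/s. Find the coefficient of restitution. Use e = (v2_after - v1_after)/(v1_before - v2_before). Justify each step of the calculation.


e = (v2_after - v1_after) / (v1_before - v2_before)
Numerator = 6.58 - 1.9 = 4.68
Denominator = 13.46 - 0 = 13.46
e = 4.68 / 13.46 = 0.3477

0.3477


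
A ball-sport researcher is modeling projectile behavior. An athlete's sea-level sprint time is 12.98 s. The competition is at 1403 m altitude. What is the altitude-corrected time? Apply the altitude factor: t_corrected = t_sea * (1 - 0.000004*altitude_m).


Correction factor = 1 - 0.000004 * 1403 = 0.994388
t_corrected = t_sea * factor = 12.98 * 0.994388
t_corrected = 12.9072 s

12.9072 s


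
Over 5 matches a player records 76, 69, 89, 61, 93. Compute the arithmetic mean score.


Average = sum / n
Sum = 388
Average = 388 / 5 = 77.6

77.6


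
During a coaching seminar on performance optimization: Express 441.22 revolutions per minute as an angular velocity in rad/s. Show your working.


omega = RPM * 2 * pi / 60
omega = 441.22 * 2 * 3.14159 / 60
omega = 2772.267 / 60 = 46.2045 rad/s

46.2045 rad/s


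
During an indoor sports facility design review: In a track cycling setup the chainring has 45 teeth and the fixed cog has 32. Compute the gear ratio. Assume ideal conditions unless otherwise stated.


GR = front_teeth / rear_teeth
GR = 45 / 32
GR = 1.4062

1.4062


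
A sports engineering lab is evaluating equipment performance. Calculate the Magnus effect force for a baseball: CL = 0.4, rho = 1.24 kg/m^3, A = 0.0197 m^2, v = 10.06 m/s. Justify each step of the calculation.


FM = 0.5 * CL * rho * A * v^2
FM = 0.5 * 0.4 * 1.24 * 0.0197 * 10.06^2
v^2 = 101.2036
FM = 0.5 * 0.4 * 1.24 * 0.0197 * 101.2036 = 0.4944 N

0.4944 N


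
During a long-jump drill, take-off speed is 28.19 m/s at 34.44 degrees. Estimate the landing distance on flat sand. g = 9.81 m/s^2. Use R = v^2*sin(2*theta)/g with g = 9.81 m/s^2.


R = v^2 * sin(2*theta) / g
Convert angle to radians: theta = 34.44 deg = 0.6011 rad
sin(2*theta) = sin(1.2022) = 0.9328
R = 28.19^2 * 0.9328 / 9.81
R = 794.6761 * 0.9328 / 9.81 = 75.5653 m

75.5653 m


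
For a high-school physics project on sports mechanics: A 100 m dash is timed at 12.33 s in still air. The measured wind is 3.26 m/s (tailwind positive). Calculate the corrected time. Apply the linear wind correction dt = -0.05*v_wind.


dt = -0.05 * v_wind = -0.05 * 3.26 = -0.163 s
t_corrected = t_still + dt = 12.33 + (-0.163)
t_corrected = 12.167 s

12.167 s


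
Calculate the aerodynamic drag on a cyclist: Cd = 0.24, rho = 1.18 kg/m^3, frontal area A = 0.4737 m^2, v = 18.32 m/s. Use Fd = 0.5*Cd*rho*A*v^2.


Fd = 0.5 * Cd * rho * A * v^2
Fd = 0.5 * 0.24 * 1.18 * 0.4737 * 18.32^2
v^2 = 335.6224
Fd = 0.5 * 0.24 * 1.18 * 0.4737 * 335.6224 = 22.5122 N

22.5122 N


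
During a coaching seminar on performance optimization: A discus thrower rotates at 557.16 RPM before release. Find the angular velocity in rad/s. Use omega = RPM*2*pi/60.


omega = RPM * 2 * pi / 60
omega = 557.16 * 2 * 3.14159 / 60
omega = 3500.7395 / 60 = 58.3457 rad/s

58.3457 rad/s


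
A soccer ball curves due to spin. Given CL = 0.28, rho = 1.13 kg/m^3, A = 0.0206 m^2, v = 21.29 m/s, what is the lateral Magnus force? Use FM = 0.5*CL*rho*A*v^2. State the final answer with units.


FM = 0.5 * CL * rho * A * v^2
FM = 0.5 * 0.28 * 1.13 * 0.0206 * 21.29^2
v^2 = 453.2641
FM = 0.5 * 0.28 * 1.13 * 0.0206 * 453.2641 = 1.4772 N

1.4772 N


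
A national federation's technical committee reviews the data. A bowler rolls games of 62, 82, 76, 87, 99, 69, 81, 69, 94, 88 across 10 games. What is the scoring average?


Average = sum / n
Sum = 807
Average = 807 / 10 = 80.7

80.7


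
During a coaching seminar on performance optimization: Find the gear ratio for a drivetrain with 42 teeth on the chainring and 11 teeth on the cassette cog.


GR = front_teeth / rear_teeth
GR = 42 / 11
GR = 3.8182

3.8182


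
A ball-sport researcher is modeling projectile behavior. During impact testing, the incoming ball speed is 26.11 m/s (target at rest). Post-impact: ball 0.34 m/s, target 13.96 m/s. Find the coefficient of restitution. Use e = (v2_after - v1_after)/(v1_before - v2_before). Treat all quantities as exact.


e = (v2_after - v1_after) / (v1_before - v2_before)
Numerator = 13.96 - 0.34 = 13.62
Denominator = 26.11 - 0 = 26.11
e = 13.62 / 26.11 = 0.5216

0.5216


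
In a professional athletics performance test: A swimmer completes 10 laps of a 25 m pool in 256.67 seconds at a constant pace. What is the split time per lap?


Split time = total_time / n_laps = 256.67 / 10
Split time = 25.667 s per lap

25.667 s


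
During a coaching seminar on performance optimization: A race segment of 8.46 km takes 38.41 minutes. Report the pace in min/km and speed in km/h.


Pace = time / distance = 38.41 min / 8.46 km = 4.5402 min/km
Speed = distance / time_in_hours = 8.46 / 0.6402 hr
Speed = 13.2153 km/h

4.5402 min/km, 13.2153 km/h


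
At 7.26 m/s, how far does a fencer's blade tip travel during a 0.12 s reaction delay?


d = v * t
d = 7.26 * 0.12
d = 0.8712 m

0.8712 m


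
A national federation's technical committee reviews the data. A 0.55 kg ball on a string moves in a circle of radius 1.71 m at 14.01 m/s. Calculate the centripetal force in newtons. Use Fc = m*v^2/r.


Fc = m * v^2 / r
v^2 = 14.01^2 = 196.2801
Fc = 0.55 * 196.2801 / 1.71
Fc = 107.9541 / 1.71 = 63.131 N

63.131 N


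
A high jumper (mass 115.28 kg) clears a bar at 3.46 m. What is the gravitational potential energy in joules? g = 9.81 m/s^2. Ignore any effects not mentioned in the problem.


PE = m * g * h
PE = 115.28 * 9.81 * 3.46
PE = 1130.8968 * 3.46 = 3912.9029 J

3912.9029 J


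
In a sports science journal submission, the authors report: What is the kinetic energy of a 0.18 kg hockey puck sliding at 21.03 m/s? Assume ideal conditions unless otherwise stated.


KE = 0.5 * m * v^2
KE = 0.5 * 0.18 * 21.03^2
KE = 0.5 * 0.18 * 442.2609 = 39.8035 J

39.8035 J


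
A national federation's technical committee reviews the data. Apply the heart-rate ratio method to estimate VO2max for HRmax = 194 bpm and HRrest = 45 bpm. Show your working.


VO2max = 15.3 * HRmax / HRrest
VO2max = 15.3 * 194 / 45
VO2max = 2968.2 / 45 = 65.96 mL/kg/min

65.96 mL/kg/min


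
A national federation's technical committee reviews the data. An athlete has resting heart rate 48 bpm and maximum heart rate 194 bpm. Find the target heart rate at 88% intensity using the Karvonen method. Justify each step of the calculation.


Target = HRrest + pct*(HRmax - HRrest)
Heart rate reserve = HRmax - HRrest = 194 - 48 = 146 bpm
Fraction = 88% = 0.88
Target = 48 + 0.88 * 146
Target = 48 + 128.48 = 176.48 bpm

176.48 bpm


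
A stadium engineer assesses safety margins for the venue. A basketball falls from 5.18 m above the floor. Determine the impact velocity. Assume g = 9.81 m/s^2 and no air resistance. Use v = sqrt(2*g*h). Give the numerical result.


v = sqrt(2 * g * h)
v = sqrt(2 * 9.81 * 5.18)
v = sqrt(101.6316) = 10.0812 m/s

10.0812 m/s


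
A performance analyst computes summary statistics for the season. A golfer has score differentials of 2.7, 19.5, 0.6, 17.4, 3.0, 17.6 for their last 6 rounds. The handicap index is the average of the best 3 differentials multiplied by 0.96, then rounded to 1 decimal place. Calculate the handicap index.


All differentials: 2.7, 19.5, 0.6, 17.4, 3.0, 17.6
Sorted: 0.6, 2.7, 3.0, 17.4, 17.6, 19.5
Best 3: 0.6, 2.7, 3.0
Average of best = 6.3 / 3 = 2.1
Raw index = 2.1 * 0.96 = 2.016
Handicap index = round(2.016, 1) = 2.0

2.0


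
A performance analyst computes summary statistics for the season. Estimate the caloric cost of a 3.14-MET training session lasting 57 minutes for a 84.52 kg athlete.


kcal = MET * mass * time_hr
Convert time: 57 min = 0.95 hr
kcal = 3.14 * 84.52 * 0.95
kcal = 252.1232 kcal

252.1232 kcal


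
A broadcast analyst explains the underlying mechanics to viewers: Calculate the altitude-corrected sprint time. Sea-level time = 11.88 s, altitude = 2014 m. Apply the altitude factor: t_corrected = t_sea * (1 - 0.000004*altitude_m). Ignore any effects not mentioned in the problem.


Correction factor = 1 - 0.000004 * 2014 = 0.991944
t_corrected = t_sea * factor = 11.88 * 0.991944
t_corrected = 11.7843 s

11.7843 s


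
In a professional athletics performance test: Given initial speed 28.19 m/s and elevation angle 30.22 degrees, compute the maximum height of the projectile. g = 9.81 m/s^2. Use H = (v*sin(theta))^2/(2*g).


H = (v*sin(theta))^2 / (2*g)
vy = v*sin(theta) = 28.19 * sin(30.22 deg) = 14.1886 m/s
H = vy^2 / (2*g) = 201.3174 / (2*9.81)
H = 201.3174 / 19.62 = 10.2608 m

10.2608 m


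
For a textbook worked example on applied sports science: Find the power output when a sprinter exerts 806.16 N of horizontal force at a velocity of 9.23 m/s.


P = F * v
P = 806.16 * 9.23
P = 7440.8568 W

7440.8568 W


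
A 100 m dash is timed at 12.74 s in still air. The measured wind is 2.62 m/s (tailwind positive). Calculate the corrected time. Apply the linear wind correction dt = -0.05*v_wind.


dt = -0.05 * v_wind = -0.05 * 2.62 = -0.131 s
t_corrected = t_still + dt = 12.74 + (-0.131)
t_corrected = 12.609 s

12.609 s


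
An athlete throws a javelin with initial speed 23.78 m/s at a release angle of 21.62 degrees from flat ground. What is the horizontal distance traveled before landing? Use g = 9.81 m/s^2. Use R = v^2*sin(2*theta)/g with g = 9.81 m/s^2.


R = v^2 * sin(2*theta) / g
Convert angle to radians: theta = 21.62 deg = 0.3773 rad
sin(2*theta) = sin(0.7547) = 0.6851
R = 23.78^2 * 0.6851 / 9.81
R = 565.4884 * 0.6851 / 9.81 = 39.4894 m

39.4894 m


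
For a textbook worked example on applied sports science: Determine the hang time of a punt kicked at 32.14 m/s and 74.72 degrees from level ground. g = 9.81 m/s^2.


T = 2*v*sin(theta)/g
sin(theta) = sin(74.72 deg) = 0.9646
T = 2*32.14*0.9646 / 9.81
T = 62.0077 / 9.81 = 6.3209 s

6.3209 s


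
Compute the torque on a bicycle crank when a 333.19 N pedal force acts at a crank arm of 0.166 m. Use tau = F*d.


tau = F * d
tau = 333.19 * 0.166
tau = 55.3095 N*m

55.3095 N*m


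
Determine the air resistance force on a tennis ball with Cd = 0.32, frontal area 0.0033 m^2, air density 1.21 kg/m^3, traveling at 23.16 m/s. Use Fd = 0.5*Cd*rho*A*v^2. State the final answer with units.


Fd = 0.5 * Cd * rho * A * v^2
Fd = 0.5 * 0.32 * 1.21 * 0.0033 * 23.16^2
v^2 = 536.3856
Fd = 0.5 * 0.32 * 1.21 * 0.0033 * 536.3856 = 0.3427 N

0.3427 N


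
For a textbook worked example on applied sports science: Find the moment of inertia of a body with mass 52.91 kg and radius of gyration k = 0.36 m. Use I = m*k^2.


I = m * k^2
I = 52.91 * 0.36^2
I = 52.91 * 0.1296 = 6.8571 kg*m^2

6.8571 kg*m^2


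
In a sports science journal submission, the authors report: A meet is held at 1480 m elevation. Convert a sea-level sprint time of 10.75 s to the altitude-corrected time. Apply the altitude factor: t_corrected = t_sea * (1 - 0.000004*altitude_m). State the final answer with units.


Correction factor = 1 - 0.000004 * 1480 = 0.99408
t_corrected = t_sea * factor = 10.75 * 0.99408
t_corrected = 10.6864 s

10.6864 s


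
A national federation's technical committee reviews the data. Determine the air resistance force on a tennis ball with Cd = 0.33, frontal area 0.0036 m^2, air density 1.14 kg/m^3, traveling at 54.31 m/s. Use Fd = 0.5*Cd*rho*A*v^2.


Fd = 0.5 * Cd * rho * A * v^2
Fd = 0.5 * 0.33 * 1.14 * 0.0036 * 54.31^2
v^2 = 2949.5761
Fd = 0.5 * 0.33 * 1.14 * 0.0036 * 2949.5761 = 1.9973 N

1.9973 N


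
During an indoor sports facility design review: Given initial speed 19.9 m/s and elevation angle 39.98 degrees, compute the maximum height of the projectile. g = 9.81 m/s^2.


H = (v*sin(theta))^2 / (2*g)
vy = v*sin(theta) = 19.9 * sin(39.98 deg) = 12.7862 m/s
H = vy^2 / (2*g) = 163.4857 / (2*9.81)
H = 163.4857 / 19.62 = 8.3326 m

8.3326 m


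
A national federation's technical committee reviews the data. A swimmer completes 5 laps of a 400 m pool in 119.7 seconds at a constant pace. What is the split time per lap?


Split time = total_time / n_laps = 119.7 / 5
Split time = 23.94 s per lap

23.94 s


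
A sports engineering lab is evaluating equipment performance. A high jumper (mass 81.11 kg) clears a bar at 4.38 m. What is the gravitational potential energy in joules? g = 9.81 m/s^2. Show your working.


PE = m * g * h
PE = 81.11 * 9.81 * 4.38
PE = 795.6891 * 4.38 = 3485.1183 J

3485.1183 J


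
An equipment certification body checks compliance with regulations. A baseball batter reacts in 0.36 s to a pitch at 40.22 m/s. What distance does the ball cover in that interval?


d = v * t
d = 40.22 * 0.36
d = 14.4792 m

14.4792 m


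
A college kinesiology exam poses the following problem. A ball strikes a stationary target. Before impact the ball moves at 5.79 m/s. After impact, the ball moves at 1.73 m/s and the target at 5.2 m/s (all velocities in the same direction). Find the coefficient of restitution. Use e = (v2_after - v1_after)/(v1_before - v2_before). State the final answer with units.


e = (v2_after - v1_after) / (v1_before - v2_before)
Numerator = 5.2 - 1.73 = 3.47
Denominator = 5.79 - 0 = 5.79
e = 3.47 / 5.79 = 0.5993

0.5993


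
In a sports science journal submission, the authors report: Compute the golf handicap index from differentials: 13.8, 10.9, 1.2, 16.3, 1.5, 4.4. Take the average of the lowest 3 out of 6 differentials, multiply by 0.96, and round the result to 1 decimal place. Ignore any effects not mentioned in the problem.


All differentials: 13.8, 10.9, 1.2, 16.3, 1.5, 4.4
Sorted: 1.2, 1.5, 4.4, 10.9, 13.8, 16.3
Best 3: 1.2, 1.5, 4.4
Average of best = 7.1 / 3 = 2.3667
Raw index = 2.3667 * 0.96 = 2.272
Handicap index = round(2.272, 1) = 2.3

2.3


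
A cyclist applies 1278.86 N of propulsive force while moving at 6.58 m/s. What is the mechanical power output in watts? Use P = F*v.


P = F * v
P = 1278.86 * 6.58
P = 8414.8988 W

8414.8988 W


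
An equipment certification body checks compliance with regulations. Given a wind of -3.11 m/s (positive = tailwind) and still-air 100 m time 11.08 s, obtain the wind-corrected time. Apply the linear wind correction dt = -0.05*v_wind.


dt = -0.05 * v_wind = -0.05 * -3.11 = 0.1555 s
t_corrected = t_still + dt = 11.08 + (0.1555)
t_corrected = 11.2355 s

11.2355 s


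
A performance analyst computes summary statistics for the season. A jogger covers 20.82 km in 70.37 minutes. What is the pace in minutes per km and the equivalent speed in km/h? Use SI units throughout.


Pace = time / distance = 70.37 min / 20.82 km = 3.3799 min/km
Speed = distance / time_in_hours = 20.82 / 1.1728 hr
Speed = 17.7519 km/h

3.3799 min/km, 17.7519 km/h


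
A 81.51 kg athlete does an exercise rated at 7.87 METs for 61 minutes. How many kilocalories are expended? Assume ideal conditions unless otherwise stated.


kcal = MET * mass * time_hr
Convert time: 61 min = 1.0167 hr
kcal = 7.87 * 81.51 * 1.0167
kcal = 652.1751 kcal

652.1751 kcal


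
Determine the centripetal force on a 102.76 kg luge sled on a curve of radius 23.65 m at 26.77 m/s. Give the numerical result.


Fc = m * v^2 / r
v^2 = 26.77^2 = 716.6329
Fc = 102.76 * 716.6329 / 23.65
Fc = 73641.1968 / 23.65 = 3113.7927 N

3113.7927 N


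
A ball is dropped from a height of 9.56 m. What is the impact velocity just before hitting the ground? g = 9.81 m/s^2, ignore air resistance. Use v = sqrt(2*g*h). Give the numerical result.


v = sqrt(2 * g * h)
v = sqrt(2 * 9.81 * 9.56)
v = sqrt(187.5672) = 13.6955 m/s

13.6955 m/s


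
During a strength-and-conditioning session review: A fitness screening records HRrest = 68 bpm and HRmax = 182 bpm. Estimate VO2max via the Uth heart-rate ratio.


VO2max = 15.3 * HRmax / HRrest
VO2max = 15.3 * 182 / 68
VO2max = 2784.6 / 68 = 40.95 mL/kg/min

40.95 mL/kg/min


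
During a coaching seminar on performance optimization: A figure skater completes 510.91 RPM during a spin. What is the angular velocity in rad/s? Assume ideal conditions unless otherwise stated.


omega = RPM * 2 * pi / 60
omega = 510.91 * 2 * 3.14159 / 60
omega = 3210.1422 / 60 = 53.5024 rad/s

53.5024 rad/s


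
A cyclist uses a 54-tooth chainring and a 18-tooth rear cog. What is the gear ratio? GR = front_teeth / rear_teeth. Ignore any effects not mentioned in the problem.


GR = front_teeth / rear_teeth
GR = 54 / 18
GR = 3

3


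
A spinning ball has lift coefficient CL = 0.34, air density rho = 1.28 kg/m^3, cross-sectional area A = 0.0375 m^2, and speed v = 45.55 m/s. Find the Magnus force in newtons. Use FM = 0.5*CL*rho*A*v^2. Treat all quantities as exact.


FM = 0.5 * CL * rho * A * v^2
FM = 0.5 * 0.34 * 1.28 * 0.0375 * 45.55^2
v^2 = 2074.8025
FM = 0.5 * 0.34 * 1.28 * 0.0375 * 2074.8025 = 16.9304 N

16.9304 N


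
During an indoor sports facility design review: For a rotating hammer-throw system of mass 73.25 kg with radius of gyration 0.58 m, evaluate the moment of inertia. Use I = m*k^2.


I = m * k^2
I = 73.25 * 0.58^2
I = 73.25 * 0.3364 = 24.6413 kg*m^2

24.6413 kg*m^2


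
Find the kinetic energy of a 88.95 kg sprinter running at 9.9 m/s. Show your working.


KE = 0.5 * m * v^2
KE = 0.5 * 88.95 * 9.9^2
KE = 0.5 * 88.95 * 98.01 = 4358.9948 J

4358.9948 J


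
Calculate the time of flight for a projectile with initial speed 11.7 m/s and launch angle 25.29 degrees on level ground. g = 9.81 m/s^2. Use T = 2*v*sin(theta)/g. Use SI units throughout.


T = 2*v*sin(theta)/g
sin(theta) = sin(25.29 deg) = 0.4272
T = 2*11.7*0.4272 / 9.81
T = 9.9965 / 9.81 = 1.019 s

1.019 s


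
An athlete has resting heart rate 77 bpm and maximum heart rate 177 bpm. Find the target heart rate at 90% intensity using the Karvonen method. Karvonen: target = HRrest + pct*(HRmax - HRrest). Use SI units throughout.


Target = HRrest + pct*(HRmax - HRrest)
Heart rate reserve = HRmax - HRrest = 177 - 77 = 100 bpm
Fraction = 90% = 0.9
Target = 77 + 0.9 * 100
Target = 77 + 90 = 167 bpm

167 bpm


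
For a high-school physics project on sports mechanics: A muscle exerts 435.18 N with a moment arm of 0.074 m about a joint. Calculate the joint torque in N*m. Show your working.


tau = F * d
tau = 435.18 * 0.074
tau = 32.2033 N*m

32.2033 N*m


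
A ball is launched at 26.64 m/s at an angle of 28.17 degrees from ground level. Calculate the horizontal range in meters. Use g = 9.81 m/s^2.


R = v^2 * sin(2*theta) / g
Convert angle to radians: theta = 28.17 deg = 0.4917 rad
sin(2*theta) = sin(0.9833) = 0.8323
R = 26.64^2 * 0.8323 / 9.81
R = 709.6896 * 0.8323 / 9.81 = 60.2145 m

60.2145 m


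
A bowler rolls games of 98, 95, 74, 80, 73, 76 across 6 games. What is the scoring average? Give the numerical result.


Average = sum / n
Sum = 496
Average = 496 / 6 = 82.6667

82.6667


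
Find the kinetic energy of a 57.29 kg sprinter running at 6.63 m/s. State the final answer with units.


KE = 0.5 * m * v^2
KE = 0.5 * 57.29 * 6.63^2
KE = 0.5 * 57.29 * 43.9569 = 1259.1454 J

1259.1454 J


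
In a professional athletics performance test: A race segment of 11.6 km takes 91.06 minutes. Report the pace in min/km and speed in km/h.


Pace = time / distance = 91.06 min / 11.6 km = 7.85 min/km
Speed = distance / time_in_hours = 11.6 / 1.5177 hr
Speed = 7.6433 km/h

7.85 min/km, 7.6433 km/h


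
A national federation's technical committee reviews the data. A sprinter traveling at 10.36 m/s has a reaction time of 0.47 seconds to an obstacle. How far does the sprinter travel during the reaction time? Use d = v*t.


d = v * t
d = 10.36 * 0.47
d = 4.8692 m

4.8692 m


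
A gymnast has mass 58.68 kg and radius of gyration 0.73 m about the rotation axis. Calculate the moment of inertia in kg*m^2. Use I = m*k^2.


I = m * k^2
I = 58.68 * 0.73^2
I = 58.68 * 0.5329 = 31.2706 kg*m^2

31.2706 kg*m^2


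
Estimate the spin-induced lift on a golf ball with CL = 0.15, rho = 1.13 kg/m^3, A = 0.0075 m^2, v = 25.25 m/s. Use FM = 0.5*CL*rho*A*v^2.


FM = 0.5 * CL * rho * A * v^2
FM = 0.5 * 0.15 * 1.13 * 0.0075 * 25.25^2
v^2 = 637.5625
FM = 0.5 * 0.15 * 1.13 * 0.0075 * 637.5625 = 0.4053 N

0.4053 N


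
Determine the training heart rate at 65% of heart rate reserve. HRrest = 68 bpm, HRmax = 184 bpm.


Target = HRrest + pct*(HRmax - HRrest)
Heart rate reserve = HRmax - HRrest = 184 - 68 = 116 bpm
Fraction = 65% = 0.65
Target = 68 + 0.65 * 116
Target = 68 + 75.4 = 143.4 bpm

143.4 bpm


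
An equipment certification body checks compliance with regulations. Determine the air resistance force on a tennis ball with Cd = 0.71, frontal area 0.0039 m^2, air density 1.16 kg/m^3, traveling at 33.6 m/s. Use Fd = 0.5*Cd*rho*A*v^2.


Fd = 0.5 * Cd * rho * A * v^2
Fd = 0.5 * 0.71 * 1.16 * 0.0039 * 33.6^2
v^2 = 1128.96
Fd = 0.5 * 0.71 * 1.16 * 0.0039 * 1128.96 = 1.8131 N

1.8131 N


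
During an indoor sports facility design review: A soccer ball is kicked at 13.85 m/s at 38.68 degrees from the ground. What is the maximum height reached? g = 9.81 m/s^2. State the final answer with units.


H = (v*sin(theta))^2 / (2*g)
vy = v*sin(theta) = 13.85 * sin(38.68 deg) = 8.6558 m/s
H = vy^2 / (2*g) = 74.9235 / (2*9.81)
H = 74.9235 / 19.62 = 3.8187 m

3.8187 m


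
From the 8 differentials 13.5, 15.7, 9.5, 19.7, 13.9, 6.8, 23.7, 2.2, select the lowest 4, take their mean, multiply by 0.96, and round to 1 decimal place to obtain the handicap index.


All differentials: 13.5, 15.7, 9.5, 19.7, 13.9, 6.8, 23.7, 2.2
Sorted: 2.2, 6.8, 9.5, 13.5, 13.9, 15.7, 19.7, 23.7
Best 4: 2.2, 6.8, 9.5, 13.5
Average of best = 32 / 4 = 8
Raw index = 8 * 0.96 = 7.68
Handicap index = round(7.68, 1) = 7.7

7.7


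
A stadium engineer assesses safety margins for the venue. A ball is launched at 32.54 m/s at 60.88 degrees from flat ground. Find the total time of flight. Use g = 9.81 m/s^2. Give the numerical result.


T = 2*v*sin(theta)/g
sin(theta) = sin(60.88 deg) = 0.8736
T = 2*32.54*0.8736 / 9.81
T = 56.854 / 9.81 = 5.7955 s

5.7955 s


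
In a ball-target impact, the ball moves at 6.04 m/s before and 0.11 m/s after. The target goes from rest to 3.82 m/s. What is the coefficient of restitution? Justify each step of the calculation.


e = (v2_after - v1_after) / (v1_before - v2_before)
Numerator = 3.82 - 0.11 = 3.71
Denominator = 6.04 - 0 = 6.04
e = 3.71 / 6.04 = 0.6142

0.6142


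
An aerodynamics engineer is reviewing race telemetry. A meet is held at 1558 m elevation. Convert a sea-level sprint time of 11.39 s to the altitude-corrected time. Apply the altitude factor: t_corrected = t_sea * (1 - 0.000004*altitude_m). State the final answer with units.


Correction factor = 1 - 0.000004 * 1558 = 0.993768
t_corrected = t_sea * factor = 11.39 * 0.993768
t_corrected = 11.319 s

11.319 s


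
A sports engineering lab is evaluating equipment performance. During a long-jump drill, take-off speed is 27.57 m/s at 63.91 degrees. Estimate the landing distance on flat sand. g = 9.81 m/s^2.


R = v^2 * sin(2*theta) / g
Convert angle to radians: theta = 63.91 deg = 1.1154 rad
sin(2*theta) = sin(2.2309) = 0.7899
R = 27.57^2 * 0.7899 / 9.81
R = 760.1049 * 0.7899 / 9.81 = 61.2067 m

61.2067 m


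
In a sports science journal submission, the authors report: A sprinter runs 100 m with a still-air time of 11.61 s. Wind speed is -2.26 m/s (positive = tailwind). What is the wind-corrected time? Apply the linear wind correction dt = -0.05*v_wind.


dt = -0.05 * v_wind = -0.05 * -2.26 = 0.113 s
t_corrected = t_still + dt = 11.61 + (0.113)
t_corrected = 11.723 s

11.723 s


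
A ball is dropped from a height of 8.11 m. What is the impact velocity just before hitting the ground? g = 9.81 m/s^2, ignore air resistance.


v = sqrt(2 * g * h)
v = sqrt(2 * 9.81 * 8.11)
v = sqrt(159.1182) = 12.6142 m/s

12.6142 m/s


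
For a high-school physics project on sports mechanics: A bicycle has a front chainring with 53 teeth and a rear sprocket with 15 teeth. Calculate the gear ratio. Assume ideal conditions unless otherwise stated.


GR = front_teeth / rear_teeth
GR = 53 / 15
GR = 3.5333

3.5333


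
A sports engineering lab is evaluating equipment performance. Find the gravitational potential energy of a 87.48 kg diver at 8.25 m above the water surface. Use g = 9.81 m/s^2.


PE = m * g * h
PE = 87.48 * 9.81 * 8.25
PE = 858.1788 * 8.25 = 7079.9751 J

7079.9751 J


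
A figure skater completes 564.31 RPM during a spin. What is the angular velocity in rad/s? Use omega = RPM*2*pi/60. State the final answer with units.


omega = RPM * 2 * pi / 60
omega = 564.31 * 2 * 3.14159 / 60
omega = 3545.6643 / 60 = 59.0944 rad/s

59.0944 rad/s


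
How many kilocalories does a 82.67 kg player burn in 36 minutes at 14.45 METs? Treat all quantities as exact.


kcal = MET * mass * time_hr
Convert time: 36 min = 0.6 hr
kcal = 14.45 * 82.67 * 0.6
kcal = 716.7489 kcal

716.7489 kcal


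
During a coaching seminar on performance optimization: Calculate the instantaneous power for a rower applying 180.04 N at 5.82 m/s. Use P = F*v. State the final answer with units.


P = F * v
P = 180.04 * 5.82
P = 1047.8328 W

1047.8328 W


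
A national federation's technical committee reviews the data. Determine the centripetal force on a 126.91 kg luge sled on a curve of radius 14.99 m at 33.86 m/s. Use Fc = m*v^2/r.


Fc = m * v^2 / r
v^2 = 33.86^2 = 1146.4996
Fc = 126.91 * 1146.4996 / 14.99
Fc = 145502.2642 / 14.99 = 9706.622 N

9706.622 N


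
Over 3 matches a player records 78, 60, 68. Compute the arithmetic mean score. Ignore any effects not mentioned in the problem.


Average = sum / n
Sum = 206
Average = 206 / 3 = 68.6667

68.6667


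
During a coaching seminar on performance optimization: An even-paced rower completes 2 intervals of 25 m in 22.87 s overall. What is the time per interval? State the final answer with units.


Split time = total_time / n_laps = 22.87 / 2
Split time = 11.435 s per lap

11.435 s


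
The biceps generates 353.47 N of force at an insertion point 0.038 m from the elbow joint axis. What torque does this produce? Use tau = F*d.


tau = F * d
tau = 353.47 * 0.038
tau = 13.4319 N*m

13.4319 N*m


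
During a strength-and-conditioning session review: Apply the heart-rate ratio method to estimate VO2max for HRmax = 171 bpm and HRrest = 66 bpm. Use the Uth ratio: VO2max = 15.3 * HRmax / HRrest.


VO2max = 15.3 * HRmax / HRrest
VO2max = 15.3 * 171 / 66
VO2max = 2616.3 / 66 = 39.6409 mL/kg/min

39.6409 mL/kg/min


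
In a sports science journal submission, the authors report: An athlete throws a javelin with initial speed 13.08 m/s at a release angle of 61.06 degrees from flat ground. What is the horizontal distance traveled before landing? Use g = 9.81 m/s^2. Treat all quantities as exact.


R = v^2 * sin(2*theta) / g
Convert angle to radians: theta = 61.06 deg = 1.0657 rad
sin(2*theta) = sin(2.1314) = 0.8469
R = 13.08^2 * 0.8469 / 9.81
R = 171.0864 * 0.8469 / 9.81 = 14.7706 m

14.7706 m


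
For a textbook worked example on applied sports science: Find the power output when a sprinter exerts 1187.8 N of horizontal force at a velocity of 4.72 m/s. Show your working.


P = F * v
P = 1187.8 * 4.72
P = 5606.416 W

5606.416 W


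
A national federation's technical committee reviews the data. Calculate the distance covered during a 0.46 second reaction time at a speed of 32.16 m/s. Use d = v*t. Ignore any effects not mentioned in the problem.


d = v * t
d = 32.16 * 0.46
d = 14.7936 m

14.7936 m


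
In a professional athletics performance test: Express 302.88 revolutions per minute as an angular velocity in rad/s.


omega = RPM * 2 * pi / 60
omega = 302.88 * 2 * 3.14159 / 60
omega = 1903.0512 / 60 = 31.7175 rad/s

31.7175 rad/s


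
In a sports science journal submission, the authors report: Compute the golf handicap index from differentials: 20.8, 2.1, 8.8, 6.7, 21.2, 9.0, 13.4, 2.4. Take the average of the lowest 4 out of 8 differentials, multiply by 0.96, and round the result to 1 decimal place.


All differentials: 20.8, 2.1, 8.8, 6.7, 21.2, 9.0, 13.4, 2.4
Sorted: 2.1, 2.4, 6.7, 8.8, 9.0, 13.4, 20.8, 21.2
Best 4: 2.1, 2.4, 6.7, 8.8
Average of best = 20 / 4 = 5
Raw index = 5 * 0.96 = 4.8
Handicap index = round(4.8, 1) = 4.8

4.8


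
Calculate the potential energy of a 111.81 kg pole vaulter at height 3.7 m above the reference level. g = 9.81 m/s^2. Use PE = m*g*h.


PE = m * g * h
PE = 111.81 * 9.81 * 3.7
PE = 1096.8561 * 3.7 = 4058.3676 J

4058.3676 J


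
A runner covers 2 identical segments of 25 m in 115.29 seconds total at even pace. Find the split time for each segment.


Split time = total_time / n_laps = 115.29 / 2
Split time = 57.645 s per lap

57.645 s


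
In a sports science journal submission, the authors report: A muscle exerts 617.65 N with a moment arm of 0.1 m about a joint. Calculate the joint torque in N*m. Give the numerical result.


tau = F * d
tau = 617.65 * 0.1
tau = 61.765 N*m

61.765 N*m


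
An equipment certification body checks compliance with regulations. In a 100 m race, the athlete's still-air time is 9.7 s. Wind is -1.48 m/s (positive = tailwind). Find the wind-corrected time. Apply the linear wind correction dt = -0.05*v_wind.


dt = -0.05 * v_wind = -0.05 * -1.48 = 0.074 s
t_corrected = t_still + dt = 9.7 + (0.074)
t_corrected = 9.774 s

9.774 s


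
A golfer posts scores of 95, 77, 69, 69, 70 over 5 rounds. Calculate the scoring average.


Average = sum / n
Sum = 380
Average = 380 / 5 = 76

76


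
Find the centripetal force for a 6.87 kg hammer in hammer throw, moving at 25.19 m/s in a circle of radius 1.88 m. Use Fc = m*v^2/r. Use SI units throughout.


Fc = m * v^2 / r
v^2 = 25.19^2 = 634.5361
Fc = 6.87 * 634.5361 / 1.88
Fc = 4359.263 / 1.88 = 2318.7569 N

2318.7569 N


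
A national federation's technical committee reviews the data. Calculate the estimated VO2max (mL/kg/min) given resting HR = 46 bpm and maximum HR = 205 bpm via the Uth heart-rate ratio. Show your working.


VO2max = 15.3 * HRmax / HRrest
VO2max = 15.3 * 205 / 46
VO2max = 3136.5 / 46 = 68.1848 mL/kg/min

68.1848 mL/kg/min


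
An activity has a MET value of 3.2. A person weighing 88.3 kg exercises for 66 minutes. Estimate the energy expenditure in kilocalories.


kcal = MET * mass * time_hr
Convert time: 66 min = 1.1 hr
kcal = 3.2 * 88.3 * 1.1
kcal = 310.816 kcal

310.816 kcal


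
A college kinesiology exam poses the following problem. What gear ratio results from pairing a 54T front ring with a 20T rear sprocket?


GR = front_teeth / rear_teeth
GR = 54 / 20
GR = 2.7

2.7


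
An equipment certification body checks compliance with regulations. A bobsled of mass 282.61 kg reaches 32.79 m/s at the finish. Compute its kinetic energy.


KE = 0.5 * m * v^2
KE = 0.5 * 282.61 * 32.79^2
KE = 0.5 * 282.61 * 1075.1841 = 151928.8893 J

151928.8893 J


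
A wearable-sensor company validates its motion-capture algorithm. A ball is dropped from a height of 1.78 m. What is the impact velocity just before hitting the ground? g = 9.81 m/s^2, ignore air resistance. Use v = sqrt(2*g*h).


v = sqrt(2 * g * h)
v = sqrt(2 * 9.81 * 1.78)
v = sqrt(34.9236) = 5.9096 m/s

5.9096 m/s


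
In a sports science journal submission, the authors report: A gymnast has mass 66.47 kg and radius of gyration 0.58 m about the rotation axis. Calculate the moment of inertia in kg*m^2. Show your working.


I = m * k^2
I = 66.47 * 0.58^2
I = 66.47 * 0.3364 = 22.3605 kg*m^2

22.3605 kg*m^2


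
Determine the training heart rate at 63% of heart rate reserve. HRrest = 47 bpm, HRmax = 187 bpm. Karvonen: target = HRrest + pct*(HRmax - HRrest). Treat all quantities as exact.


Target = HRrest + pct*(HRmax - HRrest)
Heart rate reserve = HRmax - HRrest = 187 - 47 = 140 bpm
Fraction = 63% = 0.63
Target = 47 + 0.63 * 140
Target = 47 + 88.2 = 135.2 bpm

135.2 bpm


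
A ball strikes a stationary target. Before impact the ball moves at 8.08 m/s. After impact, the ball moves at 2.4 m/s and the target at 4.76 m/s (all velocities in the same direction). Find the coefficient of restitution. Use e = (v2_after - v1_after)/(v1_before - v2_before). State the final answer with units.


e = (v2_after - v1_after) / (v1_before - v2_before)
Numerator = 4.76 - 2.4 = 2.36
Denominator = 8.08 - 0 = 8.08
e = 2.36 / 8.08 = 0.2921

0.2921


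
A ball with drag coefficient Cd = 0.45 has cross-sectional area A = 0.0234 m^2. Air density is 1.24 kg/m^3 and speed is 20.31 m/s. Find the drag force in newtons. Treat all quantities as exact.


Fd = 0.5 * Cd * rho * A * v^2
Fd = 0.5 * 0.45 * 1.24 * 0.0234 * 20.31^2
v^2 = 412.4961
Fd = 0.5 * 0.45 * 1.24 * 0.0234 * 412.4961 = 2.693 N

2.693 N


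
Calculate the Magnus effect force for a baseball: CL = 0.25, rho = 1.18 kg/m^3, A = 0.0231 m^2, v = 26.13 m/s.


FM = 0.5 * CL * rho * A * v^2
FM = 0.5 * 0.25 * 1.18 * 0.0231 * 26.13^2
v^2 = 682.7769
FM = 0.5 * 0.25 * 1.18 * 0.0231 * 682.7769 = 2.3264 N

2.3264 N


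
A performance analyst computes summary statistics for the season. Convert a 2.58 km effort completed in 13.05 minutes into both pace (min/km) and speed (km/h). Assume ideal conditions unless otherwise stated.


Pace = time / distance = 13.05 min / 2.58 km = 5.0581 min/km
Speed = distance / time_in_hours = 2.58 / 0.2175 hr
Speed = 11.8621 km/h

5.0581 min/km, 11.8621 km/h


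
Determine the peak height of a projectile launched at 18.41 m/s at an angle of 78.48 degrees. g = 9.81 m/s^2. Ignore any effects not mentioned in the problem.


H = (v*sin(theta))^2 / (2*g)
vy = v*sin(theta) = 18.41 * sin(78.48 deg) = 18.0391 m/s
H = vy^2 / (2*g) = 325.4103 / (2*9.81)
H = 325.4103 / 19.62 = 16.5856 m

16.5856 m


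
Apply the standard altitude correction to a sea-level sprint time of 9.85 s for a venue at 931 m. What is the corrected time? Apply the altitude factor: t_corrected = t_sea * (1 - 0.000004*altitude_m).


Correction factor = 1 - 0.000004 * 931 = 0.996276
t_corrected = t_sea * factor = 9.85 * 0.996276
t_corrected = 9.8133 s

9.8133 s


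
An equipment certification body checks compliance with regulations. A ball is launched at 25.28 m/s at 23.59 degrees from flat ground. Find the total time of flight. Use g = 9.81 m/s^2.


T = 2*v*sin(theta)/g
sin(theta) = sin(23.59 deg) = 0.4002
T = 2*25.28*0.4002 / 9.81
T = 20.2336 / 9.81 = 2.0625 s

2.0625 s


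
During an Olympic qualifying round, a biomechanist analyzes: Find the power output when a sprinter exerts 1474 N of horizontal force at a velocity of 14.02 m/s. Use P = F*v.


P = F * v
P = 1474 * 14.02
P = 20665.48 W

20665.48 W


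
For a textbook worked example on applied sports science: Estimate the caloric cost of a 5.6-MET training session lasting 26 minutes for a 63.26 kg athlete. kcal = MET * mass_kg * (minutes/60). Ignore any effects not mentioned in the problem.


kcal = MET * mass * time_hr
Convert time: 26 min = 0.4333 hr
kcal = 5.6 * 63.26 * 0.4333
kcal = 153.5109 kcal

153.5109 kcal


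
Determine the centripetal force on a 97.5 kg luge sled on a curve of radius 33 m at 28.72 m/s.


Fc = m * v^2 / r
v^2 = 28.72^2 = 824.8384
Fc = 97.5 * 824.8384 / 33
Fc = 80421.744 / 33 = 2437.0225 N

2437.0225 N


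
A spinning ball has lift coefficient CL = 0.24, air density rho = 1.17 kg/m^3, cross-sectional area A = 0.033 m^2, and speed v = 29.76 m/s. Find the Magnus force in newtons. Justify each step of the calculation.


FM = 0.5 * CL * rho * A * v^2
FM = 0.5 * 0.24 * 1.17 * 0.033 * 29.76^2
v^2 = 885.6576
FM = 0.5 * 0.24 * 1.17 * 0.033 * 885.6576 = 4.1034 N

4.1034 N


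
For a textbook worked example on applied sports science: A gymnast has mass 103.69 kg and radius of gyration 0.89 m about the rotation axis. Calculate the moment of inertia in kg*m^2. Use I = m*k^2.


I = m * k^2
I = 103.69 * 0.89^2
I = 103.69 * 0.7921 = 82.1328 kg*m^2

82.1328 kg*m^2


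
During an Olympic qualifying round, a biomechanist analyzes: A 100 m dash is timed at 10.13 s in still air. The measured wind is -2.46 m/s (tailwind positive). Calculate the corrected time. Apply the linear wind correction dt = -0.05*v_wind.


dt = -0.05 * v_wind = -0.05 * -2.46 = 0.123 s
t_corrected = t_still + dt = 10.13 + (0.123)
t_corrected = 10.253 s

10.253 s


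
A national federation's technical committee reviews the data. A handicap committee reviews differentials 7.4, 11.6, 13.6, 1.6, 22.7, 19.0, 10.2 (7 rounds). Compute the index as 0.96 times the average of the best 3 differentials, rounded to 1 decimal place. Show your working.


All differentials: 7.4, 11.6, 13.6, 1.6, 22.7, 19.0, 10.2
Sorted: 1.6, 7.4, 10.2, 11.6, 13.6, 19.0, 22.7
Best 3: 1.6, 7.4, 10.2
Average of best = 19.2 / 3 = 6.4
Raw index = 6.4 * 0.96 = 6.144
Handicap index = round(6.144, 1) = 6.1

6.1
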